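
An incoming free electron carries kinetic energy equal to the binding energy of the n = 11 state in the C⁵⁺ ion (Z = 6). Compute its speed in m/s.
1.19e+06 m/s (or 0.398038% of c)

The binding energy at n = 11 for C⁵⁺ is:
E_11 = -13.6057 × 6²/11² = -4.04797686 eV
|E_11| = 4.04797686 eV

Convert to Joules:
KE = 4.04797686 eV × (1.602177 × 10⁻¹⁹ J/eV) = 6.4856e-19 J

Using KE = ½mv²:
v = √(2·KE/m_e)
v = √(2 × 6.4856e-19 J / 9.10938 × 10⁻³¹ kg)
v = 1.19e+06 m/s

This is approximately 0.398038% the speed of light.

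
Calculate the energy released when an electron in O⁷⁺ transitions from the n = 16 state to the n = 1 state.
867.363 eV

The energy levels are E_n = -13.6057 Z² eV / n².

Energy at n = 16: E_16 = -13.6057 × 8² / 16² = -3.401425 eV
Energy at n = 1: E_1 = -13.6057 × 8² / 1² = -870.764800 eV

For emission (electron falling to lower state), the photon energy is:
E_photon = E_16 - E_1 = |-3.401425 - (-870.764800)|
E_photon = 867.363 eV

This energy is carried away by the emitted photon.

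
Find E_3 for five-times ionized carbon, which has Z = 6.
-54.423 eV

For hydrogen-like ions, the energy levels scale with Z²:
E_n = -13.6057 Z² / n² eV

For C⁵⁺ (Z = 6) at n = 3:
E_3 = -13.6057 × 6² / 3²
E_3 = -13.6057 × 36 / 9
E_3 = -489.8052 / 9
E_3 = -54.423 eV

The energy is 36 times more negative than hydrogen at the same n due to the stronger nuclear charge.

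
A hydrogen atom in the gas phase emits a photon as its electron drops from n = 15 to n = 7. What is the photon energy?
0.217198 eV

The energy levels are E_n = -13.6057 eV / n².

Energy at n = 15: E_15 = -13.6057 / 15² = -0.060469778 eV
Energy at n = 7: E_7 = -13.6057 / 7² = -0.277667347 eV

For emission (electron falling to lower state), the photon energy is:
E_photon = E_15 - E_7 = |-0.060469778 - (-0.277667347)|
E_photon = 0.217198 eV

This energy is carried away by the emitted photon.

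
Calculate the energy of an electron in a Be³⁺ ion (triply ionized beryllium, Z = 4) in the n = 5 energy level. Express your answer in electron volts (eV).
-8.708 eV

The energy levels of a hydrogen-like atom are given by:
E_n = -13.6057 Z² / n² eV  (with Z = 4 for Be³⁺)

For n = 5:
E_5 = -13.6057 × 4² / 5²
E_5 = -13.6057 × 16 / 25
E_5 = -8.708 eV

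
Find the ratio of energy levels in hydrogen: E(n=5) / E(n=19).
14.440

Using E_n = -13.6057 Z² / n² eV with Z = 1:

E_5 = -13.6057 / 5² = -13.6057 / 25 = -0.544228000 eV
E_19 = -13.6057 / 19² = -13.6057 / 361 = -0.037688920 eV

The ratio is:
E_5/E_19 = (-0.544228000) / (-0.037688920)
E_5/E_19 = (-13.6057/25) / (-13.6057/361)
E_5/E_19 = 361/25
E_5/E_19 = 14.440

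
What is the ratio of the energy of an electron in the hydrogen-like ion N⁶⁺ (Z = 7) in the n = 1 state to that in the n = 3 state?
9.00

Using E_n = -13.6057 Z² / n² eV with Z = 7:

E_1 = -13.6057 × 7² / 1² = -666.6793 / 1 = -666.67930000 eV
E_3 = -13.6057 × 7² / 3² = -666.6793 / 9 = -74.07547778 eV

The ratio is:
E_1/E_3 = (-666.67930000) / (-74.07547778)
E_1/E_3 = (-666.6793/1) / (-666.6793/9)
E_1/E_3 = 9/1
E_1/E_3 = 9.00
(Note: the Z² factors cancel in the ratio.)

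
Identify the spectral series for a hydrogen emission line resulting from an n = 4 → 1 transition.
Lyman series

The spectral series in hydrogen are named based on the final (lower) energy level:
- Lyman series: n_final = 1 (ultraviolet)
- Balmer series: n_final = 2 (visible/near-UV)
- Paschen series: n_final = 3 (infrared)
- Brackett series: n_final = 4 (infrared)
- Pfund series: n_final = 5 (far infrared)

Since this transition ends at n = 1, it belongs to the Lyman series.

For reference, this 4 → 1 line has photon energy
ΔE = 13.6057 eV × (1/1² - 1/4²) = 12.7553438 eV,
corresponding to wavelength λ = hc/ΔE = 1239.84 eV·nm / 12.7553438 eV = 97.20161 nm in the ultraviolet region.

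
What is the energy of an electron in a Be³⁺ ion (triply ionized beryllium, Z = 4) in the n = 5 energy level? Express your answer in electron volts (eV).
-8.707648 eV

The energy levels of a hydrogen-like atom are given by:
E_n = -13.6057 Z² / n² eV  (with Z = 4 for Be³⁺)

For n = 5:
E_5 = -13.6057 × 4² / 5²
E_5 = -13.6057 × 16 / 25
E_5 = -8.707648 eV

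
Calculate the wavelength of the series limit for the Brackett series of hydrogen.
1458.0242 nm

The series limit corresponds to the transition from n = ∞ to n = 4.
This is the highest energy (shortest wavelength) transition in the Brackett series.

E_∞ = 0 eV
E_4 = -13.6057 / 4² = -0.8503562500 eV

Energy at series limit:
ΔE = E_∞ - E_4 = 0 - (-0.8503562500) = 0.8503562500 eV
λ = hc/E = 1239.84 eV·nm / 0.8503562500 eV = 1458.0242 nm

This energy equals the ionization energy from the n = 4 state of hydrogen.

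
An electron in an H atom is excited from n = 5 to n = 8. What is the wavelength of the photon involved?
3738.52 nm

First, find the transition energy using E_n = -13.6057 / n² eV:
E_5 = -13.6057 / 5² = -0.54422800 eV
E_8 = -13.6057 / 8² = -0.21258906 eV

Photon energy: |ΔE| = |E_8 - E_5| = 0.33163894 eV

Convert to wavelength using E = hc/λ with hc = 1239.84 eV·nm:
λ = hc/E = 1239.84 eV·nm / 0.33163894 eV
λ = 3738.52 nm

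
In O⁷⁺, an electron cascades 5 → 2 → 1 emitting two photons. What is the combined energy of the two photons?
835.93 eV

The energy levels of O⁷⁺ are E_n = -13.6057 × 8² / n² eV.

First transition (5 → 2):
ΔE₁ = |E_2 - E_5|
ΔE₁ = |-217.69120000 - (-34.83059200)| = 182.86061 eV

Second transition (2 → 1):
ΔE₂ = |E_1 - E_2|
ΔE₂ = |-870.76480000 - (-217.69120000)| = 653.07360 eV

Total energy released:
E_total = ΔE₁ + ΔE₂ = 182.86061 + 653.07360 = 835.93 eV

Note: This equals the direct transition 5 → 1: 835.93 eV ✓
Energy is conserved regardless of the path taken.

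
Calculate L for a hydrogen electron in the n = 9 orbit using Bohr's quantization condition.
9.49e-34 J·s (or 9ℏ)

In the Bohr model, angular momentum is quantized:
L = nℏ

where ℏ = h/(2π) = 1.0546e-34 J·s

For n = 9:
L = 9 × 1.0546e-34 J·s
L = 9.49e-34 J·s

This can also be written as L = 9ℏ.
The angular momentum is an integer multiple of the reduced Planck constant.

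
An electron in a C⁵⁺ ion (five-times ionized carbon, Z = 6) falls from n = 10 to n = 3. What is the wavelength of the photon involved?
25.035 nm

First, find the transition energy using E_n = -13.6057 Z² / n² eV:
E_10 = -13.6057 × 6² / 10² = -4.89805 eV
E_3 = -13.6057 × 6² / 3² = -54.42280 eV

Photon energy: |ΔE| = |E_3 - E_10| = 49.52475 eV

Convert to wavelength using E = hc/λ with hc = 1239.84 eV·nm:
λ = hc/E = 1239.84 eV·nm / 49.52475 eV
λ = 25.035 nm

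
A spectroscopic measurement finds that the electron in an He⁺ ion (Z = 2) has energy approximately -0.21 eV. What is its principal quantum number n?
n = 16

The exact energy levels follow E_n = -13.6057 Z² / n² eV with Z = 2.

The measured value (-0.21 eV) is reported to only 2 significant figures, so we must test candidate n values and see which one matches to that precision.

Candidate energies:
  n = 14:  E = -13.6057 × 2² / 14² = -0.27767 eV
  n = 15:  E = -13.6057 × 2² / 15² = -0.24188 eV
  n = 16:  E = -13.6057 × 2² / 16² = -0.21259 eV  ← matches
  n = 17:  E = -13.6057 × 2² / 17² = -0.18831 eV
  n = 18:  E = -13.6057 × 2² / 18² = -0.16797 eV

Checking against the measurement of -0.21 eV (2 sig figs), only n = 16 agrees:
E_16 = -0.21259 eV, which rounds to -0.21 eV ✓

Therefore n = 16.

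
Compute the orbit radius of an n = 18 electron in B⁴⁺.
3.429068 nm (or 34.290683 Å)

The Bohr radius formula is:
r_n = n² a₀ / Z

where a₀ = 0.052917721 nm is the Bohr radius.

For B⁴⁺ (Z = 5) at n = 18:
r_18 = 18² × 0.052917721 nm / 5
r_18 = 324 × 0.052917721 nm / 5
r_18 = 17.1453416 nm / 5
r_18 = 3.429068 nm

The electron orbits at approximately 3.429068 nm from the nucleus.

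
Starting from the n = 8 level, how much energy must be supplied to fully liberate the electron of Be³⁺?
3.40143 eV

The ionization energy is the energy needed to remove the electron completely (n → ∞).

For a hydrogen-like ion with Z = 4, E_n = -13.6057 Z² / n² eV.

At n = 8: E_8 = -13.6057 × 4² / 8² = -3.40142500 eV
At n = ∞: E_∞ = 0 eV

Ionization energy = E_∞ - E_8 = 0 - (-3.40142500) = 3.40142500 eV
Ionization energy ≈ 3.40143 eV

This is also called the binding energy of the electron in state n = 8.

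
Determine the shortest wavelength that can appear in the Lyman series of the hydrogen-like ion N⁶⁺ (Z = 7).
1.860 nm

The series limit corresponds to the transition from n = ∞ to n = 1.
This is the highest energy (shortest wavelength) transition in the Lyman series.

E_∞ = 0 eV
E_1 = -13.6057 × 7² / 1² = -666.67930 eV

Energy at series limit:
ΔE = E_∞ - E_1 = 0 - (-666.67930) = 666.67930 eV
λ = hc/E = 1239.84 eV·nm / 666.67930 eV = 1.860 nm

This energy equals the ionization energy from the n = 1 state of N⁶⁺.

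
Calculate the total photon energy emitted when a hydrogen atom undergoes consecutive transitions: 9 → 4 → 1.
13.4377 eV

The energy levels of hydrogen are E_n = -13.6057 / n² eV.

First transition (9 → 4):
ΔE₁ = |E_4 - E_9|
ΔE₁ = |-0.8503562500 - (-0.1679716049)| = 0.6823846 eV

Second transition (4 → 1):
ΔE₂ = |E_1 - E_4|
ΔE₂ = |-13.6057000000 - (-0.8503562500)| = 12.7553438 eV

Total energy released:
E_total = ΔE₁ + ΔE₂ = 0.6823846 + 12.7553438 = 13.4377 eV

Note: This equals the direct transition 9 → 1: 13.4377 eV ✓
Energy is conserved regardless of the path taken.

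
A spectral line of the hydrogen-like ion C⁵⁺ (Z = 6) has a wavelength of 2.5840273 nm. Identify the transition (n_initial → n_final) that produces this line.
n = 7 → n = 1

First, find the photon energy from the wavelength (hc = 1239.84 eV·nm):
E = hc/λ = 1239.84 eV·nm / 2.5840273 nm = 479.80917 eV

The energy levels of C⁵⁺ satisfy E_n = -13.6057 × 6² / n² eV, so an emission n_i → n_f releases
ΔE = 13.6057 × 6² × (1/n_f² − 1/n_i²) eV.

Setting ΔE equal to the photon energy:
1/n_f² − 1/n_i² = 479.80917 / (13.6057 × 6²) = 0.97959183

Since 1/n_i² must be positive, we need 1/n_f² > 0.97959183, i.e. n_f ≤ 1. For each allowed n_f, solve n_i = (1/n_f² − 0.97959183)^(−1/2) and check whether it is a whole number:
  n_f = 1: 1/n_i² = 1.00000000 − 0.97959183 = 0.02040817 → n_i = 7.000  → integer, n_i = 7 ✓

Only n_f = 1 gives an integer upper level, n_i = 7.

The transition is from n = 7 to n = 1 (emission).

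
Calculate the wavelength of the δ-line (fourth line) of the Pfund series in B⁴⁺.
131.807992 nm

The lines of a series are numbered from the longest wavelength (smallest ΔE) outward; the fourth line is the transition from n = n_f + 4 to n_f.
The Pfund series has all transitions ending at n_f = 5.

For B⁴⁺ (Z = 5), the fourth line (δ-line) is the jump from n = 9 to n = 5:
E_9 = -13.6057 × 5² / 9² = -4.1992901235 eV
E_5 = -13.6057 × 5² / 5² = -13.6057000000 eV
ΔE = E_9 - E_5 = 9.4064098765 eV

λ = hc/E = 1239.84 eV·nm / 9.4064098765 eV
λ = 131.807992 nm

This is the δ-line of the Pfund series in B⁴⁺.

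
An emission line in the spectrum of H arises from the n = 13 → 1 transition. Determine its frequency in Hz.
3.27038e+15 Hz

First, find the transition energy:
E_13 = -13.6057 / 13² = -0.0805071 eV
E_1 = -13.6057 / 1² = -13.6057000 eV
|ΔE| = |E_1 - E_13| = 13.5251929 eV

Convert to Joules: E = 13.5251929 eV × (1.602177 × 10⁻¹⁹ J/eV) = 2.1669753e-18 J

Using E = hf:
f = E/h = 2.1669753e-18 J / (6.62607 × 10⁻³⁴ J·s)
f = 3.27038e+15 Hz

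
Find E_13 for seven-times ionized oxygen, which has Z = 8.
-5.1525 eV

For hydrogen-like ions, the energy levels scale with Z²:
E_n = -13.6057 Z² / n² eV

For O⁷⁺ (Z = 8) at n = 13:
E_13 = -13.6057 × 8² / 13²
E_13 = -13.6057 × 64 / 169
E_13 = -870.7648 / 169
E_13 = -5.1525 eV

The energy is 64 times more negative than hydrogen at the same n due to the stronger nuclear charge.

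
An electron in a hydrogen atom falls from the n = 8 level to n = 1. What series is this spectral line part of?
Lyman series

The spectral series in hydrogen are named based on the final (lower) energy level:
- Lyman series: n_final = 1 (ultraviolet)
- Balmer series: n_final = 2 (visible/near-UV)
- Paschen series: n_final = 3 (infrared)
- Brackett series: n_final = 4 (infrared)
- Pfund series: n_final = 5 (far infrared)

Since this transition ends at n = 1, it belongs to the Lyman series.

For reference, this 8 → 1 line has photon energy
ΔE = 13.6057 eV × (1/1² - 1/8²) = 13.3931 eV,
corresponding to wavelength λ = hc/ΔE = 1239.84 eV·nm / 13.3931 eV = 92.57 nm in the ultraviolet region.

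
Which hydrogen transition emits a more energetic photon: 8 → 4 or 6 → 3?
6 → 3

Calculate the energy for each transition:

Transition 8 → 4:
ΔE₁ = |E_4 - E_8| = |-13.6057/4² - (-13.6057/8²)|
ΔE₁ = |-0.8503562500 - (-0.2125890625)| = 0.6377672 eV

Transition 6 → 3:
ΔE₂ = |E_3 - E_6| = |-13.6057/3² - (-13.6057/6²)|
ΔE₂ = |-1.5117444444 - (-0.3779361111)| = 1.1338083 eV

Since 1.1338083 eV > 0.6377672 eV, the transition 6 → 3 emits the more energetic photon.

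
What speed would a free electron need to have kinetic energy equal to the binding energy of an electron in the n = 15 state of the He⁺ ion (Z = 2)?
2.917e+05 m/s (or 0.0973% of c)

The binding energy at n = 15 for He⁺ is:
E_15 = -13.6057 × 2²/15² = -0.2418791 eV
|E_15| = 0.2418791 eV

Convert to Joules:
KE = 0.2418791 eV × (1.602177 × 10⁻¹⁹ J/eV) = 3.87533e-20 J

Using KE = ½mv²:
v = √(2·KE/m_e)
v = √(2 × 3.87533e-20 J / 9.10938 × 10⁻³¹ kg)
v = 2.917e+05 m/s

This is approximately 0.0973% the speed of light.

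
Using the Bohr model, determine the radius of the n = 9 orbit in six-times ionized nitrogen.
0.61233 nm (or 6.12334 Å)

The Bohr radius formula is:
r_n = n² a₀ / Z

where a₀ = 0.05291772 nm is the Bohr radius.

For N⁶⁺ (Z = 7) at n = 9:
r_9 = 9² × 0.05291772 nm / 7
r_9 = 81 × 0.05291772 nm / 7
r_9 = 4.286335 nm / 7
r_9 = 0.61233 nm

The electron orbits at approximately 0.61233 nm from the nucleus.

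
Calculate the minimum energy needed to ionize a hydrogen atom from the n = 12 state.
0.0945 eV

The ionization energy is the energy needed to remove the electron completely (n → ∞).

For hydrogen, E_n = -13.6057 eV / n².

At n = 12: E_12 = -13.6057 / 12² = -0.0944840 eV
At n = ∞: E_∞ = 0 eV

Ionization energy = E_∞ - E_12 = 0 - (-0.0944840) = 0.0944840 eV
Ionization energy ≈ 0.0945 eV

This is also called the binding energy of the electron in state n = 12.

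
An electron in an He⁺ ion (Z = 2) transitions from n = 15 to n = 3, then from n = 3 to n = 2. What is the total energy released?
13.364 eV

The energy levels of He⁺ are E_n = -13.6057 × 2² / n² eV.

First transition (15 → 3):
ΔE₁ = |E_3 - E_15|
ΔE₁ = |-6.046977778 - (-0.241879111)| = 5.805099 eV

Second transition (3 → 2):
ΔE₂ = |E_2 - E_3|
ΔE₂ = |-13.605700000 - (-6.046977778)| = 7.558722 eV

Total energy released:
E_total = ΔE₁ + ΔE₂ = 5.805099 + 7.558722 = 13.364 eV

Note: This equals the direct transition 15 → 2: 13.364 eV ✓
Energy is conserved regardless of the path taken.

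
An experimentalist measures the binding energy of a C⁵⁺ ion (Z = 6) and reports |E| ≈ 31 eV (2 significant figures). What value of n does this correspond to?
n = 4

The exact energy levels follow E_n = -13.6057 Z² / n² eV with Z = 6.

The measured value (-31 eV) is reported to only 2 significant figures, so we must test candidate n values and see which one matches to that precision.

Candidate energies:
  n = 2:  E = -13.6057 × 6² / 2² = -122.451300 eV
  n = 3:  E = -13.6057 × 6² / 3² = -54.422800 eV
  n = 4:  E = -13.6057 × 6² / 4² = -30.612825 eV  ← matches
  n = 5:  E = -13.6057 × 6² / 5² = -19.592208 eV
  n = 6:  E = -13.6057 × 6² / 6² = -13.605700 eV

Checking against the measurement of -31 eV (2 sig figs), only n = 4 agrees:
E_4 = -30.612825 eV, which rounds to -31 eV ✓

Therefore n = 4.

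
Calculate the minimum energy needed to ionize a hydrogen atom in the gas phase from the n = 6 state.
0.37794 eV

The ionization energy is the energy needed to remove the electron completely (n → ∞).

For hydrogen, E_n = -13.6057 eV / n².

At n = 6: E_6 = -13.6057 / 6² = -0.37793611 eV
At n = ∞: E_∞ = 0 eV

Ionization energy = E_∞ - E_6 = 0 - (-0.37793611) = 0.37793611 eV
Ionization energy ≈ 0.37794 eV

This is also called the binding energy of the electron in state n = 6.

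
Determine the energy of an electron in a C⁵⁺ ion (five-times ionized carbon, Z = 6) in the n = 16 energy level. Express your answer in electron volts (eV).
-1.91 eV

The energy levels of a hydrogen-like atom are given by:
E_n = -13.6057 Z² / n² eV  (with Z = 6 for C⁵⁺)

For n = 16:
E_16 = -13.6057 × 6² / 16²
E_16 = -13.6057 × 36 / 256
E_16 = -1.91 eV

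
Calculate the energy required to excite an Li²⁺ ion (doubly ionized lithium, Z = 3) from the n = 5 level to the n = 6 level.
1.497 eV

The energy levels of a hydrogen-like atom are E_n = -13.6057 Z² eV / n².

Energy at n = 5: E_5 = -13.6057 × 3² / 5² = -4.898052 eV
Energy at n = 6: E_6 = -13.6057 × 3² / 6² = -3.401425 eV

The excitation energy is the difference:
ΔE = E_6 - E_5
ΔE = -3.401425 - (-4.898052)
ΔE = 1.497 eV

Since this is positive, energy must be absorbed (photon absorption).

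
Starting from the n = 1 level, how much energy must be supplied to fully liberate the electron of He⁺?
54.42280 eV

The ionization energy is the energy needed to remove the electron completely (n → ∞).

For a hydrogen-like ion with Z = 2, E_n = -13.6057 Z² / n² eV.

At n = 1: E_1 = -13.6057 × 2² / 1² = -54.42280000 eV
At n = ∞: E_∞ = 0 eV

Ionization energy = E_∞ - E_1 = 0 - (-54.42280000) = 54.42280000 eV
Ionization energy ≈ 54.42280 eV

This is also called the binding energy of the electron in state n = 1.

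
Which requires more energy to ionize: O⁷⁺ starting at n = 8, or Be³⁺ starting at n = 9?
O⁷⁺ at n = 8 (E = -13.606 eV)

Using E_n = -13.6057 Z² / n² eV:

O⁷⁺ (Z = 8) at n = 8:
E = -13.6057 × 8² / 8² = -13.6057 × 64 / 64 = -13.605700 eV

Be³⁺ (Z = 4) at n = 9:
E = -13.6057 × 4² / 9² = -13.6057 × 16 / 81 = -2.687546 eV

Since -13.605700 eV < -2.687546 eV,
O⁷⁺ at n = 8 is more tightly bound (requires more energy to ionize).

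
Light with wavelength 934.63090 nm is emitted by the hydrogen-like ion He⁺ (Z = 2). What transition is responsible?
n = 8 → n = 5

First, find the photon energy from the wavelength (hc = 1239.84 eV·nm):
E = hc/λ = 1239.84 eV·nm / 934.63090 nm = 1.3265558 eV

The energy levels of He⁺ satisfy E_n = -13.6057 × 2² / n² eV, so an emission n_i → n_f releases
ΔE = 13.6057 × 2² × (1/n_f² − 1/n_i²) eV.

Setting ΔE equal to the photon energy:
1/n_f² − 1/n_i² = 1.3265558 / (13.6057 × 2²) = 0.024375001

Since 1/n_i² must be positive, we need 1/n_f² > 0.024375001, i.e. n_f ≤ 6. For each allowed n_f, solve n_i = (1/n_f² − 0.024375001)^(−1/2) and check whether it is a whole number:
  n_f = 1: 1/n_i² = 1.000000000 − 0.024375001 = 0.975624999 → n_i = 1.012  (not an integer) ✗
  n_f = 2: 1/n_i² = 0.250000000 − 0.024375001 = 0.225624999 → n_i = 2.105  (not an integer) ✗
  n_f = 3: 1/n_i² = 0.111111111 − 0.024375001 = 0.086736110 → n_i = 3.395  (not an integer) ✗
  n_f = 4: 1/n_i² = 0.062500000 − 0.024375001 = 0.038124999 → n_i = 5.121  (not an integer) ✗
  n_f = 5: 1/n_i² = 0.040000000 − 0.024375001 = 0.015624999 → n_i = 8.000  → integer, n_i = 8 ✓
  n_f = 6: 1/n_i² = 0.027777778 − 0.024375001 = 0.003402777 → n_i = 17.143  (not an integer) ✗

Only n_f = 5 gives an integer upper level, n_i = 8.

The transition is from n = 8 to n = 5 (emission).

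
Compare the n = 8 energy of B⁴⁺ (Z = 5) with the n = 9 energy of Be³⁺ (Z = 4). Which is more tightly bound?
B⁴⁺ at n = 8 (E = -5.315 eV)

Using E_n = -13.6057 Z² / n² eV:

B⁴⁺ (Z = 5) at n = 8:
E = -13.6057 × 5² / 8² = -13.6057 × 25 / 64 = -5.314727 eV

Be³⁺ (Z = 4) at n = 9:
E = -13.6057 × 4² / 9² = -13.6057 × 16 / 81 = -2.687546 eV

Since -5.314727 eV < -2.687546 eV,
B⁴⁺ at n = 8 is more tightly bound (requires more energy to ionize).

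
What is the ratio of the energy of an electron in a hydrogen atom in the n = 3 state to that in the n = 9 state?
9.0000

Using E_n = -13.6057 Z² / n² eV with Z = 1:

E_3 = -13.6057 / 3² = -13.6057 / 9 = -1.5117444444 eV
E_9 = -13.6057 / 9² = -13.6057 / 81 = -0.1679716049 eV

The ratio is:
E_3/E_9 = (-1.5117444444) / (-0.1679716049)
E_3/E_9 = (-13.6057/9) / (-13.6057/81)
E_3/E_9 = 81/9
E_3/E_9 = 9.0000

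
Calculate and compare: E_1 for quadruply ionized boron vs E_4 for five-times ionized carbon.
B⁴⁺ at n = 1 (E = -340.14250 eV)

Using E_n = -13.6057 Z² / n² eV:

B⁴⁺ (Z = 5) at n = 1:
E = -13.6057 × 5² / 1² = -13.6057 × 25 / 1 = -340.14250000 eV

C⁵⁺ (Z = 6) at n = 4:
E = -13.6057 × 6² / 4² = -13.6057 × 36 / 16 = -30.61282500 eV

Since -340.14250000 eV < -30.61282500 eV,
B⁴⁺ at n = 1 is more tightly bound (requires more energy to ionize).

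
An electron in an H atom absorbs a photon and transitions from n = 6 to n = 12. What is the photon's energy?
0.283452 eV

The energy levels of a hydrogen-like atom are E_n = -13.6057 eV / n².

Energy at n = 6: E_6 = -13.6057 / 6² = -0.377936111 eV
Energy at n = 12: E_12 = -13.6057 / 12² = -0.094484028 eV

The excitation energy is the difference:
ΔE = E_12 - E_6
ΔE = -0.094484028 - (-0.377936111)
ΔE = 0.283452 eV

Since this is positive, energy must be absorbed (photon absorption).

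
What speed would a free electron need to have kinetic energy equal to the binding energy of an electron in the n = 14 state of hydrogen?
1.56e+05 m/s (or 0.0521% of c)

The binding energy at n = 14 for hydrogen is:
E_14 = -13.6057/14² = -0.0694168 eV
|E_14| = 0.0694168 eV

Convert to Joules:
KE = 0.0694168 eV × (1.602177 × 10⁻¹⁹ J/eV) = 1.1122e-20 J

Using KE = ½mv²:
v = √(2·KE/m_e)
v = √(2 × 1.1122e-20 J / 9.10938 × 10⁻³¹ kg)
v = 1.56e+05 m/s

This is approximately 0.0521% the speed of light.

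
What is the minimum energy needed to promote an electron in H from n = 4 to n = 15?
0.790 eV

The energy levels of a hydrogen-like atom are E_n = -13.6057 eV / n².

Energy at n = 4: E_4 = -13.6057 / 4² = -0.850356 eV
Energy at n = 15: E_15 = -13.6057 / 15² = -0.060470 eV

The excitation energy is the difference:
ΔE = E_15 - E_4
ΔE = -0.060470 - (-0.850356)
ΔE = 0.790 eV

Since this is positive, energy must be absorbed (photon absorption).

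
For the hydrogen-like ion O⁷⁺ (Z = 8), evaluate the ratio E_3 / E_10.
11.111

Using E_n = -13.6057 Z² / n² eV with Z = 8:

E_3 = -13.6057 × 8² / 3² = -870.7648 / 9 = -96.751644444 eV
E_10 = -13.6057 × 8² / 10² = -870.7648 / 100 = -8.707648000 eV

The ratio is:
E_3/E_10 = (-96.751644444) / (-8.707648000)
E_3/E_10 = (-870.7648/9) / (-870.7648/100)
E_3/E_10 = 100/9
E_3/E_10 = 11.111
(Note: the Z² factors cancel in the ratio.)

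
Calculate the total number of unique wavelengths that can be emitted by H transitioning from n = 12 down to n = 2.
55

The electron can occupy levels n = 2, 3, ..., 12 during de-excitation — that is m = 12 - 2 + 1 = 11 distinct levels.

The number of distinct spectral lines equals the number of ways to choose 2 of these m levels (each pair gives one possible emission transition):

Number of lines = m(m-1)/2 = 11×10/2 = 55

These correspond to all possible transitions between the 11 levels:
12 → 11, 12 → 10, 12 → 9, 12 → 8, 12 → 7, 12 → 6, 12 → 5, 12 → 4...

Each transition produces a photon with a unique energy (and thus wavelength). This count does not depend on Z.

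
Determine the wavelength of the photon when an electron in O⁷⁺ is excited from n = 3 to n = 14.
13.431415 nm

First, find the transition energy using E_n = -13.6057 Z² / n² eV:
E_3 = -13.6057 × 8² / 3² = -96.75164444 eV
E_14 = -13.6057 × 8² / 14² = -4.44267755 eV

Photon energy: |ΔE| = |E_14 - E_3| = 92.30896689 eV

Convert to wavelength using E = hc/λ with hc = 1239.84 eV·nm:
λ = hc/E = 1239.84 eV·nm / 92.30896689 eV
λ = 13.431415 nm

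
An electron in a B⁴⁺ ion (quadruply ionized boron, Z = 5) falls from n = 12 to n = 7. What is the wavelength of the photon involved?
270.732 nm

First, find the transition energy using E_n = -13.6057 Z² / n² eV:
E_12 = -13.6057 × 5² / 12² = -2.3621007 eV
E_7 = -13.6057 × 5² / 7² = -6.9416837 eV

Photon energy: |ΔE| = |E_7 - E_12| = 4.5795830 eV

Convert to wavelength using E = hc/λ with hc = 1239.84 eV·nm:
λ = hc/E = 1239.84 eV·nm / 4.5795830 eV
λ = 270.732 nm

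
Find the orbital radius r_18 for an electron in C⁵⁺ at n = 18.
2.8576 nm (or 28.5756 Å)

The Bohr radius formula is:
r_n = n² a₀ / Z

where a₀ = 0.0529177 nm is the Bohr radius.

For C⁵⁺ (Z = 6) at n = 18:
r_18 = 18² × 0.0529177 nm / 6
r_18 = 324 × 0.0529177 nm / 6
r_18 = 17.14533 nm / 6
r_18 = 2.8576 nm

The electron orbits at approximately 2.8576 nm from the nucleus.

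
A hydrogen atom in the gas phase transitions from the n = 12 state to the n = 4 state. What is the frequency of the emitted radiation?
1.8277e+14 Hz

First, find the transition energy:
E_12 = -13.6057 / 12² = -0.09448403 eV
E_4 = -13.6057 / 4² = -0.85035625 eV
|ΔE| = |E_4 - E_12| = 0.75587222 eV

Convert to Joules: E = 0.75587222 eV × (1.602177 × 10⁻¹⁹ J/eV) = 1.211041e-19 J

Using E = hf:
f = E/h = 1.211041e-19 J / (6.62607 × 10⁻³⁴ J·s)
f = 1.8277e+14 Hz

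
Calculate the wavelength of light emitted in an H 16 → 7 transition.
5522.17865 nm

First, find the transition energy using E_n = -13.6057 / n² eV:
E_16 = -13.6057 / 16² = -0.05314726563 eV
E_7 = -13.6057 / 7² = -0.27766734694 eV

Photon energy: |ΔE| = |E_7 - E_16| = 0.22452008131 eV

Convert to wavelength using E = hc/λ with hc = 1239.84 eV·nm:
λ = hc/E = 1239.84 eV·nm / 0.22452008131 eV
λ = 5522.17865 nm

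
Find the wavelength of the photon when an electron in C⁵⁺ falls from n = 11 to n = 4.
46.67220 nm

First, find the transition energy using E_n = -13.6057 Z² / n² eV:
E_11 = -13.6057 × 6² / 11² = -4.0479769 eV
E_4 = -13.6057 × 6² / 4² = -30.6128250 eV

Photon energy: |ΔE| = |E_4 - E_11| = 26.5648481 eV

Convert to wavelength using E = hc/λ with hc = 1239.84 eV·nm:
λ = hc/E = 1239.84 eV·nm / 26.5648481 eV
λ = 46.67220 nm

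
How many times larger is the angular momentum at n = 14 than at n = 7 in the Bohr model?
2.000

In the Bohr model, L_n = nℏ, so the ratio is purely the ratio of quantum numbers:

L_14/L_7 = 14ℏ / 7ℏ = 14/7 = 2.000

The angular momentum scales linearly with n.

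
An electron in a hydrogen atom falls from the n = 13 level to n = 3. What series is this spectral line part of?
Paschen series

The spectral series in hydrogen are named based on the final (lower) energy level:
- Lyman series: n_final = 1 (ultraviolet)
- Balmer series: n_final = 2 (visible/near-UV)
- Paschen series: n_final = 3 (infrared)
- Brackett series: n_final = 4 (infrared)
- Pfund series: n_final = 5 (far infrared)

Since this transition ends at n = 3, it belongs to the Paschen series.

For reference, this 13 → 3 line has photon energy
ΔE = 13.6057 eV × (1/3² - 1/13²) = 1.4312373439 eV,
corresponding to wavelength λ = hc/ΔE = 1239.84 eV·nm / 1.4312373439 eV = 866.271416 nm in the infrared region.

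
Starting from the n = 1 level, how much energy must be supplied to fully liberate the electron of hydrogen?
13.6057 eV

The ionization energy is the energy needed to remove the electron completely (n → ∞).

For hydrogen, E_n = -13.6057 eV / n².

At n = 1: E_1 = -13.6057 / 1² = -13.6057000 eV
At n = ∞: E_∞ = 0 eV

Ionization energy = E_∞ - E_1 = 0 - (-13.6057000) = 13.6057000 eV
Ionization energy ≈ 13.6057 eV

This is also called the binding energy of the electron in state n = 1.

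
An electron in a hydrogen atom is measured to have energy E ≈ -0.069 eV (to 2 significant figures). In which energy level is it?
n = 14

The exact energy levels follow E_n = -13.6057 eV / n².

The measured value (-0.069 eV) is reported to only 2 significant figures, so we must test candidate n values and see which one matches to that precision.

Candidate energies:
  n = 12:  E = -13.6057/12² = -0.094484 eV
  n = 13:  E = -13.6057/13² = -0.080507 eV
  n = 14:  E = -13.6057/14² = -0.069417 eV  ← matches
  n = 15:  E = -13.6057/15² = -0.060470 eV
  n = 16:  E = -13.6057/16² = -0.053147 eV

Checking against the measurement of -0.069 eV (2 sig figs), only n = 14 agrees:
E_14 = -0.069417 eV, which rounds to -0.069 eV ✓

Therefore n = 14.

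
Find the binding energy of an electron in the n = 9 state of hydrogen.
0.167972 eV

The ionization energy is the energy needed to remove the electron completely (n → ∞).

For hydrogen, E_n = -13.6057 eV / n².

At n = 9: E_9 = -13.6057 / 9² = -0.167971605 eV
At n = ∞: E_∞ = 0 eV

Ionization energy = E_∞ - E_9 = 0 - (-0.167971605) = 0.167971605 eV
Ionization energy ≈ 0.167972 eV

This is also called the binding energy of the electron in state n = 9.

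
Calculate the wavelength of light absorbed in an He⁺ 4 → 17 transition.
385.869 nm

First, find the transition energy using E_n = -13.6057 Z² / n² eV:
E_4 = -13.6057 × 2² / 4² = -3.4014250 eV
E_17 = -13.6057 × 2² / 17² = -0.1883142 eV

Photon energy: |ΔE| = |E_17 - E_4| = 3.2131108 eV

Convert to wavelength using E = hc/λ with hc = 1239.84 eV·nm:
λ = hc/E = 1239.84 eV·nm / 3.2131108 eV
λ = 385.869 nm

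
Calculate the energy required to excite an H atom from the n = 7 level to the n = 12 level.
0.18318 eV

The energy levels of a hydrogen-like atom are E_n = -13.6057 eV / n².

Energy at n = 7: E_7 = -13.6057 / 7² = -0.27766735 eV
Energy at n = 12: E_12 = -13.6057 / 12² = -0.09448403 eV

The excitation energy is the difference:
ΔE = E_12 - E_7
ΔE = -0.09448403 - (-0.27766735)
ΔE = 0.18318 eV

Since this is positive, energy must be absorbed (photon absorption).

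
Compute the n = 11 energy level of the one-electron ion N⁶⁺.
-5.5097 eV

For hydrogen-like ions, the energy levels scale with Z²:
E_n = -13.6057 Z² / n² eV

For N⁶⁺ (Z = 7) at n = 11:
E_11 = -13.6057 × 7² / 11²
E_11 = -13.6057 × 49 / 121
E_11 = -666.6793 / 121
E_11 = -5.5097 eV

The energy is 49 times more negative than hydrogen at the same n due to the stronger nuclear charge.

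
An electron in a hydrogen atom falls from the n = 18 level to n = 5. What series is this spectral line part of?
Pfund series

The spectral series in hydrogen are named based on the final (lower) energy level:
- Lyman series: n_final = 1 (ultraviolet)
- Balmer series: n_final = 2 (visible/near-UV)
- Paschen series: n_final = 3 (infrared)
- Brackett series: n_final = 4 (infrared)
- Pfund series: n_final = 5 (far infrared)

Since this transition ends at n = 5, it belongs to the Pfund series.

For reference, this 18 → 5 line has photon energy
ΔE = 13.6057 eV × (1/5² - 1/18²) = 0.50223509877 eV,
corresponding to wavelength λ = hc/ΔE = 1239.84 eV·nm / 0.50223509877 eV = 2468.64467 nm in the far infrared region.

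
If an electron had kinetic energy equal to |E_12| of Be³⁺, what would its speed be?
7.292e+05 m/s (or 0.243% of c)

The binding energy at n = 12 for Be³⁺ is:
E_12 = -13.6057 × 4²/12² = -1.511744 eV
|E_12| = 1.511744 eV

Convert to Joules:
KE = 1.511744 eV × (1.602177 × 10⁻¹⁹ J/eV) = 2.42208e-19 J

Using KE = ½mv²:
v = √(2·KE/m_e)
v = √(2 × 2.42208e-19 J / 9.10938 × 10⁻³¹ kg)
v = 7.292e+05 m/s

This is approximately 0.243% the speed of light.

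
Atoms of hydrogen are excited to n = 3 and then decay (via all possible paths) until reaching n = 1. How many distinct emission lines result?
3

The electron can occupy levels n = 1, 2, ..., 3 during de-excitation — that is m = 3 - 1 + 1 = 3 distinct levels.

The number of distinct spectral lines equals the number of ways to choose 2 of these m levels (each pair gives one possible emission transition):

Number of lines = m(m-1)/2 = 3×2/2 = 3

These correspond to all possible transitions between the 3 levels:
3 → 2, 3 → 1, 2 → 1

Each transition produces a photon with a unique energy (and thus wavelength). This count does not depend on Z.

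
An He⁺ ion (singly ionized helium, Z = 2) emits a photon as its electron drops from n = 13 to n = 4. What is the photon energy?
3.079397 eV

The energy levels are E_n = -13.6057 Z² eV / n².

Energy at n = 13: E_13 = -13.6057 × 2² / 13² = -0.322028402 eV
Energy at n = 4: E_4 = -13.6057 × 2² / 4² = -3.401425000 eV

For emission (electron falling to lower state), the photon energy is:
E_photon = E_13 - E_4 = |-0.322028402 - (-3.401425000)|
E_photon = 3.079397 eV

This energy is carried away by the emitted photon.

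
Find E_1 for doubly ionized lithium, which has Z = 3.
-122.45130 eV

For hydrogen-like ions, the energy levels scale with Z²:
E_n = -13.6057 Z² / n² eV

For Li²⁺ (Z = 3) at n = 1:
E_1 = -13.6057 × 3² / 1²
E_1 = -13.6057 × 9 / 1
E_1 = -122.4513 / 1
E_1 = -122.45130 eV

The energy is 9 times more negative than hydrogen at the same n due to the stronger nuclear charge.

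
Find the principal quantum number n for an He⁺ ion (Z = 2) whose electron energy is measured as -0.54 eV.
n = 10

The exact energy levels follow E_n = -13.6057 Z² / n² eV with Z = 2.

The measured value (-0.54 eV) is reported to only 2 significant figures, so we must test candidate n values and see which one matches to that precision.

Candidate energies:
  n = 8:  E = -13.6057 × 2² / 8² = -0.850356 eV
  n = 9:  E = -13.6057 × 2² / 9² = -0.671886 eV
  n = 10:  E = -13.6057 × 2² / 10² = -0.544228 eV  ← matches
  n = 11:  E = -13.6057 × 2² / 11² = -0.449775 eV
  n = 12:  E = -13.6057 × 2² / 12² = -0.377936 eV

Checking against the measurement of -0.54 eV (2 sig figs), only n = 10 agrees:
E_10 = -0.544228 eV, which rounds to -0.54 eV ✓

Therefore n = 10.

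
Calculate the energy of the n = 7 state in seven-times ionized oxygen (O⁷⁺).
-17.771 eV

For hydrogen-like ions, the energy levels scale with Z²:
E_n = -13.6057 Z² / n² eV

For O⁷⁺ (Z = 8) at n = 7:
E_7 = -13.6057 × 8² / 7²
E_7 = -13.6057 × 64 / 49
E_7 = -870.7648 / 49
E_7 = -17.771 eV

The energy is 64 times more negative than hydrogen at the same n due to the stronger nuclear charge.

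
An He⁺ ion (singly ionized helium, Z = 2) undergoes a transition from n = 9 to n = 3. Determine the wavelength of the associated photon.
230.6640 nm

First, find the transition energy using E_n = -13.6057 Z² / n² eV:
E_9 = -13.6057 × 2² / 9² = -0.67188642 eV
E_3 = -13.6057 × 2² / 3² = -6.04697778 eV

Photon energy: |ΔE| = |E_3 - E_9| = 5.37509136 eV

Convert to wavelength using E = hc/λ with hc = 1239.84 eV·nm:
λ = hc/E = 1239.84 eV·nm / 5.37509136 eV
λ = 230.6640 nm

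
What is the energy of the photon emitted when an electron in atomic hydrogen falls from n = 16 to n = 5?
0.491081 eV

The energy levels are E_n = -13.6057 eV / n².

Energy at n = 16: E_16 = -13.6057 / 16² = -0.053147266 eV
Energy at n = 5: E_5 = -13.6057 / 5² = -0.544228000 eV

For emission (electron falling to lower state), the photon energy is:
E_photon = E_16 - E_5 = |-0.053147266 - (-0.544228000)|
E_photon = 0.491081 eV

This energy is carried away by the emitted photon.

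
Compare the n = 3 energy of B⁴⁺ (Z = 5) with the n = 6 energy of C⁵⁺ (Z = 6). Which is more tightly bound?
B⁴⁺ at n = 3 (E = -37.793611 eV)

Using E_n = -13.6057 Z² / n² eV:

B⁴⁺ (Z = 5) at n = 3:
E = -13.6057 × 5² / 3² = -13.6057 × 25 / 9 = -37.793611111 eV

C⁵⁺ (Z = 6) at n = 6:
E = -13.6057 × 6² / 6² = -13.6057 × 36 / 36 = -13.605700000 eV

Since -37.793611111 eV < -13.605700000 eV,
B⁴⁺ at n = 3 is more tightly bound (requires more energy to ionize).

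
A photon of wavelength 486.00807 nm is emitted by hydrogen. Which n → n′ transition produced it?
n = 4 → n = 2

First, find the photon energy from the wavelength (hc = 1239.84 eV·nm):
E = hc/λ = 1239.84 eV·nm / 486.00807 nm = 2.5510688 eV

The energy levels of hydrogen satisfy E_n = -13.6057 / n² eV, so an emission n_i → n_f releases
ΔE = 13.6057 × (1/n_f² − 1/n_i²) eV.

Setting ΔE equal to the photon energy:
1/n_f² − 1/n_i² = 2.5510688 / 13.6057 = 0.18750000

Since 1/n_i² must be positive, we need 1/n_f² > 0.18750000, i.e. n_f ≤ 2. For each allowed n_f, solve n_i = (1/n_f² − 0.18750000)^(−1/2) and check whether it is a whole number:
  n_f = 1: 1/n_i² = 1.00000000 − 0.18750000 = 0.81250000 → n_i = 1.109  (not an integer) ✗
  n_f = 2: 1/n_i² = 0.25000000 − 0.18750000 = 0.06250000 → n_i = 4.000  → integer, n_i = 4 ✓

Only n_f = 2 gives an integer upper level, n_i = 4.

The transition is from n = 4 to n = 2 (emission).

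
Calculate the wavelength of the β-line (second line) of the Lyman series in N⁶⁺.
2.092190 nm

The lines of a series are numbered from the longest wavelength (smallest ΔE) outward; the second line is the transition from n = n_f + 2 to n_f.
The Lyman series has all transitions ending at n_f = 1.

For N⁶⁺ (Z = 7), the second line (β-line) is the jump from n = 3 to n = 1:
E_3 = -13.6057 × 7² / 3² = -74.07547778 eV
E_1 = -13.6057 × 7² / 1² = -666.67930000 eV
ΔE = E_3 - E_1 = 592.60382222 eV

λ = hc/E = 1239.84 eV·nm / 592.60382222 eV
λ = 2.092190 nm

This is the β-line of the Lyman series in N⁶⁺.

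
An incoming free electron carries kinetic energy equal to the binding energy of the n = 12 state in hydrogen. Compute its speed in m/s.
1.82308e+05 m/s (or 0.061% of c)

The binding energy at n = 12 for hydrogen is:
E_12 = -13.6057/12² = -0.0944840278 eV
|E_12| = 0.0944840278 eV

Convert to Joules:
KE = 0.0944840278 eV × (1.602177 × 10⁻¹⁹ J/eV) = 1.5138014e-20 J

Using KE = ½mv²:
v = √(2·KE/m_e)
v = √(2 × 1.5138014e-20 J / 9.10938 × 10⁻³¹ kg)
v = 1.82308e+05 m/s

This is approximately 0.061% the speed of light.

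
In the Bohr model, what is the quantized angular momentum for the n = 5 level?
5.27286e-34 J·s (or 5ℏ)

In the Bohr model, angular momentum is quantized:
L = nℏ

where ℏ = h/(2π) = 1.0545718e-34 J·s

For n = 5:
L = 5 × 1.0545718e-34 J·s
L = 5.27286e-34 J·s

This can also be written as L = 5ℏ.
The angular momentum is an integer multiple of the reduced Planck constant.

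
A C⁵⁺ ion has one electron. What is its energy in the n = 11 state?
-4.04798 eV

For hydrogen-like ions, the energy levels scale with Z²:
E_n = -13.6057 Z² / n² eV

For C⁵⁺ (Z = 6) at n = 11:
E_11 = -13.6057 × 6² / 11²
E_11 = -13.6057 × 36 / 121
E_11 = -489.8052 / 121
E_11 = -4.04798 eV

The energy is 36 times more negative than hydrogen at the same n due to the stronger nuclear charge.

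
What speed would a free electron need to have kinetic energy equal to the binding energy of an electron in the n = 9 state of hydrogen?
2.43e+05 m/s (or 0.08% of c)

The binding energy at n = 9 for hydrogen is:
E_9 = -13.6057/9² = -0.167972 eV
|E_9| = 0.167972 eV

Convert to Joules:
KE = 0.167972 eV × (1.602177 × 10⁻¹⁹ J/eV) = 2.6912e-20 J

Using KE = ½mv²:
v = √(2·KE/m_e)
v = √(2 × 2.6912e-20 J / 9.10938 × 10⁻³¹ kg)
v = 2.43e+05 m/s

This is approximately 0.08% the speed of light.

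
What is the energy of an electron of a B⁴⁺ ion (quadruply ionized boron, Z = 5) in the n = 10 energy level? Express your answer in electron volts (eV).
-3.4014 eV

The energy levels of a hydrogen-like atom are given by:
E_n = -13.6057 Z² / n² eV  (with Z = 5 for B⁴⁺)

For n = 10:
E_10 = -13.6057 × 5² / 10²
E_10 = -13.6057 × 25 / 100
E_10 = -3.4014 eV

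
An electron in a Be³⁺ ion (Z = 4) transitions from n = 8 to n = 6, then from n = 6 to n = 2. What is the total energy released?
51.02 eV

The energy levels of Be³⁺ are E_n = -13.6057 × 4² / n² eV.

First transition (8 → 6):
ΔE₁ = |E_6 - E_8|
ΔE₁ = |-6.04697778 - (-3.40142500)| = 2.64555 eV

Second transition (6 → 2):
ΔE₂ = |E_2 - E_6|
ΔE₂ = |-54.42280000 - (-6.04697778)| = 48.37582 eV

Total energy released:
E_total = ΔE₁ + ΔE₂ = 2.64555 + 48.37582 = 51.02 eV

Note: This equals the direct transition 8 → 2: 51.02 eV ✓
Energy is conserved regardless of the path taken.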